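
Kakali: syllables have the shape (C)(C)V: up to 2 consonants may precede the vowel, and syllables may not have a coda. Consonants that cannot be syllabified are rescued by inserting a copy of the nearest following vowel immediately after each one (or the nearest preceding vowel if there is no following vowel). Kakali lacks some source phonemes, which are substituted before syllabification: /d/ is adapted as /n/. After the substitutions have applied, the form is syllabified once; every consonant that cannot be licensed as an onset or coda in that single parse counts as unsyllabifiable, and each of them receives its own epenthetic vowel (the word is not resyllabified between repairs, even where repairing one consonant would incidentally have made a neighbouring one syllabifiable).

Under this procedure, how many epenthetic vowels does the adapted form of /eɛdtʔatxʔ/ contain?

After substitution the input is /eɛntʔatxʔ/.
The unsyllabifiable consonants are /n/, /t/, /x/, /ʔ/; each receives one epenthetic vowel.

4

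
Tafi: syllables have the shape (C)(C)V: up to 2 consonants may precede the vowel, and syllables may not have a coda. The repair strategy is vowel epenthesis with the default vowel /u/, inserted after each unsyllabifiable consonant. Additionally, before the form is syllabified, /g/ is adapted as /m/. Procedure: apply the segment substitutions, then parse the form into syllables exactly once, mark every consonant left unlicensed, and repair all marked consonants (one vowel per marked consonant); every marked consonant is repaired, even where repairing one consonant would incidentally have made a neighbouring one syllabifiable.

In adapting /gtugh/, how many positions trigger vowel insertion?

2

After substitution the input is /mtumh/.
The unsyllabifiable consonants are /m/, /h/; each receives one epenthetic vowel.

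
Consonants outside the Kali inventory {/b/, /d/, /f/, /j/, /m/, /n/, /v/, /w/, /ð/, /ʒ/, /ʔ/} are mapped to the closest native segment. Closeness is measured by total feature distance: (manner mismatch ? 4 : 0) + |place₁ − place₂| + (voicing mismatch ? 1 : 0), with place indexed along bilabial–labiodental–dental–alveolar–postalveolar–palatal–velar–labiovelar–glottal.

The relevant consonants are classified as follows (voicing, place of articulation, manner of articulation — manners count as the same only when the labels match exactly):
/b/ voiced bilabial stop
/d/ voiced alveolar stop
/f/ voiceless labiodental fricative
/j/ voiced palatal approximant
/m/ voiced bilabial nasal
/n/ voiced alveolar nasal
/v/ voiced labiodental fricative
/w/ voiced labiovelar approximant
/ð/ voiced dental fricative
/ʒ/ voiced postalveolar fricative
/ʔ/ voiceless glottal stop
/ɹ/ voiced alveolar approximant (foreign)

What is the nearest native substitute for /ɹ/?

j

/j/ is closest: same manner (approximant), place distance 2 (alveolar→palatal), same voicing; total 2. Next closest is /d/ at distance 4.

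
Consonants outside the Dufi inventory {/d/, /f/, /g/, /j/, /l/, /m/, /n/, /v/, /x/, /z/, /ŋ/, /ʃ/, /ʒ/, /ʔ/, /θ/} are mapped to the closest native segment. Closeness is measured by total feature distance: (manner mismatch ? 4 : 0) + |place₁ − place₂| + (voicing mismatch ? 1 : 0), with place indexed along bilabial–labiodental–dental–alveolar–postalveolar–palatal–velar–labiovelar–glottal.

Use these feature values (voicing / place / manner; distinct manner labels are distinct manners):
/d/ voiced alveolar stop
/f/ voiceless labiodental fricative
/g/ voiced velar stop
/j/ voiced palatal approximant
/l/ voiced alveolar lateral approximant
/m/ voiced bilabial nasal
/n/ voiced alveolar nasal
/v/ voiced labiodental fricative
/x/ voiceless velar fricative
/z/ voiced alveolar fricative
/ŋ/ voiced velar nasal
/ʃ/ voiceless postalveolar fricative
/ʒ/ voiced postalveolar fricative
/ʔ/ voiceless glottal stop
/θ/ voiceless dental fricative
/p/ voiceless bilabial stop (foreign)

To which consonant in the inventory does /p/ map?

d

/d/ is closest: same manner (stop), place distance 3 (bilabial→alveolar), voicing differs (+1); total 4. Next closest is /f/ at distance 5.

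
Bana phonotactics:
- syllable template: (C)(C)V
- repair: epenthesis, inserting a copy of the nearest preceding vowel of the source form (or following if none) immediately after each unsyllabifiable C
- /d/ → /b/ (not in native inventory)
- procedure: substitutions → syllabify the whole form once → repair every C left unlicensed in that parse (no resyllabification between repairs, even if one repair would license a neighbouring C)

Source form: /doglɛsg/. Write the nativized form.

Substitution: /d/ → /b/, giving /boglɛsg/.
Under (C)(C)V, the unsyllabifiable consonants are /s/, /g/ (no codas are permitted; onsets may contain at most 2 consonants).
Epenthesis after each stranded consonant: /s/ → /sɛ/, /g/ → /gɛ/.

boglɛsɛgɛ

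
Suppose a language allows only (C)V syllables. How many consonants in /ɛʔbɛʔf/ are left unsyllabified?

3

Syllabifying with onset maximization leaves /ʔ/, /ʔ/, /f/ stranded (no codas are permitted; onsets are limited to one consonant).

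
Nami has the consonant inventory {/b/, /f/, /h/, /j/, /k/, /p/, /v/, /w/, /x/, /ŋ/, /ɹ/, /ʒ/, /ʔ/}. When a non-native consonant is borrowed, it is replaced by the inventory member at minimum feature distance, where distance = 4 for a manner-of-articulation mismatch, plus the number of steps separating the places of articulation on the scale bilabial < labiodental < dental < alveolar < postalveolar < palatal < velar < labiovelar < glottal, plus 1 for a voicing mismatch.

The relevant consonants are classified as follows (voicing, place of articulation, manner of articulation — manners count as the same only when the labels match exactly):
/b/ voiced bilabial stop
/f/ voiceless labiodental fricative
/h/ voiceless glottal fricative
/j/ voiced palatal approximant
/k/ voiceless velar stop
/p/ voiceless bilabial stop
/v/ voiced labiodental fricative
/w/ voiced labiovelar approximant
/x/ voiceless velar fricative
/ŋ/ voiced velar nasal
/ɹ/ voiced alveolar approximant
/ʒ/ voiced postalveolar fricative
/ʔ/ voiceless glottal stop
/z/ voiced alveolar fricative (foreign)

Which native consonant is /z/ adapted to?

/ʒ/ is closest: same manner (fricative), place distance 1 (alveolar→postalveolar), same voicing; total 1. Next closest is /v/ at distance 2.

ʒ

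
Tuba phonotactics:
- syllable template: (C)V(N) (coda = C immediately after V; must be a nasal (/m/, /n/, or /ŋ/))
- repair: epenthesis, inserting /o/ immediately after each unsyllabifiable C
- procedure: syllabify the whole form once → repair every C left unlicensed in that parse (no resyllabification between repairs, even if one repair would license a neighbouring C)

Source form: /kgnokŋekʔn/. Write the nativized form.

Syllabifying with onset maximization leaves /k/, /g/, /k/, /k/, /ʔ/, /n/ stranded (only a nasal (/m/, /n/, or /ŋ/) is licensed in coda position; onsets are limited to one consonant).
Each unlicensed consonant becomes the onset of a new syllable: /k/ → /ko/, /g/ → /go/, /k/ → /ko/, /k/ → /ko/, /ʔ/ → /ʔo/, /n/ → /no/.

kogonokoŋekoʔono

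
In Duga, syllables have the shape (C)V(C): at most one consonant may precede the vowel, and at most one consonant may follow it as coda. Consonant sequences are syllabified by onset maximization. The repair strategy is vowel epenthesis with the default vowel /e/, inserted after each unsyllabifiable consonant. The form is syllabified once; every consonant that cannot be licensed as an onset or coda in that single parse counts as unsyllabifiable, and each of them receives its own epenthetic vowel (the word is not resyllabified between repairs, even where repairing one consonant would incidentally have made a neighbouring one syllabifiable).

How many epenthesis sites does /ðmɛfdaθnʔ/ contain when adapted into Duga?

3

The unsyllabifiable consonants are /ð/, /n/, /ʔ/; each receives one epenthetic vowel.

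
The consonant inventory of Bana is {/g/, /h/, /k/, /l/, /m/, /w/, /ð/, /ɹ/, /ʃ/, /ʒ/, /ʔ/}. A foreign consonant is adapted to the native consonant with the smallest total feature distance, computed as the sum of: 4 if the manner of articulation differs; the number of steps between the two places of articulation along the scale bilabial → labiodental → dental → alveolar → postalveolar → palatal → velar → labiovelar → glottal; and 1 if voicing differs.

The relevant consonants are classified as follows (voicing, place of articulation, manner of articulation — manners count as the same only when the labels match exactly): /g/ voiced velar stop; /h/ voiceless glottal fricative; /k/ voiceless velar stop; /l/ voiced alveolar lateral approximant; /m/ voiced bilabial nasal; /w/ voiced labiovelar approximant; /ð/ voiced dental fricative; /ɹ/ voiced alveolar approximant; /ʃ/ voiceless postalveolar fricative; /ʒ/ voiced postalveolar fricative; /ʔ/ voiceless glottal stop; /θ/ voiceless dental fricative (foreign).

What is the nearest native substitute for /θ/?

ð

/ð/ is closest: same manner (fricative), place distance 0 (dental→dental), voicing differs (+1); total 1. Next closest is /ʃ/ at distance 2.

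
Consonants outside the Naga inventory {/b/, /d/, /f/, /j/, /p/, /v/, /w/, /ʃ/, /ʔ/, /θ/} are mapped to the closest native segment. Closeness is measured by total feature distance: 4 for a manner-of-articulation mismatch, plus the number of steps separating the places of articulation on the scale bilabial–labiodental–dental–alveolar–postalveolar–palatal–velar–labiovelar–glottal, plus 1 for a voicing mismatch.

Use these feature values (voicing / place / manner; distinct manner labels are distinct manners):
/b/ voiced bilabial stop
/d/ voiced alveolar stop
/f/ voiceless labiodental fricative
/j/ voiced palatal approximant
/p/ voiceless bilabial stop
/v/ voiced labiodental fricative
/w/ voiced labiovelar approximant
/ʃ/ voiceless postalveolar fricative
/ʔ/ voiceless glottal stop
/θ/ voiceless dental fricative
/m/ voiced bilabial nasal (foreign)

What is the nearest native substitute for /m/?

/b/ is closest: manner differs (nasal→stop, +4), place distance 0 (bilabial→bilabial), same voicing; total 4. Next closest is /p/ at distance 5.

b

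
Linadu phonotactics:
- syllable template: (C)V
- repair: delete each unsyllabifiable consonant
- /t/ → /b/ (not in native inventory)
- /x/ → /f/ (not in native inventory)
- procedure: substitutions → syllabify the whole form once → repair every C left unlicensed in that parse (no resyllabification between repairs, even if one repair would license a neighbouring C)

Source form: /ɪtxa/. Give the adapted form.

ɪfa

Substitution: /t/ → /b/, /x/ → /f/, giving /ɪbfa/.
The consonants /b/ cannot be parsed into a legal (C)V syllable (no codas are permitted; onsets are limited to one consonant).
Each unlicensed consonant is deleted: /b/.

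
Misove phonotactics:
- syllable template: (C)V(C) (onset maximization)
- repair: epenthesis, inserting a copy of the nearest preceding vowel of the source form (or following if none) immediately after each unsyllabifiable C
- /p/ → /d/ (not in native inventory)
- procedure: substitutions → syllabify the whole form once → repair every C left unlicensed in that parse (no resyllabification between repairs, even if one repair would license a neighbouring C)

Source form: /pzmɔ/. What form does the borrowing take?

Substitution: /p/ → /d/, giving /dzmɔ/.
The consonants /d/, /z/ cannot be parsed into a legal (C)V(C) syllable (at most one coda consonant is licensed; onsets are limited to one consonant).
Inserting the epenthetic vowel yields /d/ → /dɔ/, /z/ → /zɔ/.

dɔzɔmɔ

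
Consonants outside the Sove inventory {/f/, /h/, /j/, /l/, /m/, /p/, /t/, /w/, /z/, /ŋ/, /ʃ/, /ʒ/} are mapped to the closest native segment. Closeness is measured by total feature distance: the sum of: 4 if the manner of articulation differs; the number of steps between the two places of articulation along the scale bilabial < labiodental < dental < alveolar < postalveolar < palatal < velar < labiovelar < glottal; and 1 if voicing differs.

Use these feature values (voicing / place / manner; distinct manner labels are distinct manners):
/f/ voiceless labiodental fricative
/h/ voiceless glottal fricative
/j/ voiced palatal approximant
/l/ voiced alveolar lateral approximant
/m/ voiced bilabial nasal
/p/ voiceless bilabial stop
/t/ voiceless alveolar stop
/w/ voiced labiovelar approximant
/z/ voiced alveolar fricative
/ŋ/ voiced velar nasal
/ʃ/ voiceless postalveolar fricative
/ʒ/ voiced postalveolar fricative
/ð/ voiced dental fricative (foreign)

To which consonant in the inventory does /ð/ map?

/z/ is closest: same manner (fricative), place distance 1 (dental→alveolar), same voicing; total 1. Next closest is /f/ at distance 2.

z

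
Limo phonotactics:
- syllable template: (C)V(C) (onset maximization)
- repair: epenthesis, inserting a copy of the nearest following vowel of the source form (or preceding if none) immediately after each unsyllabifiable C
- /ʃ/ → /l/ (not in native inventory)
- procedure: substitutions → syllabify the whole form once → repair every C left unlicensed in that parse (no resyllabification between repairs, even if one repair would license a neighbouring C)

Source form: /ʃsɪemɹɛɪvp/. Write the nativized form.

lɪsɪemɹɛɪvpɪ

Substitution: /ʃ/ → /l/, giving /lsɪemɹɛɪvp/.
Under (C)V(C), the unsyllabifiable consonants are /l/, /p/ (at most one coda consonant is licensed; onsets are limited to one consonant).
Inserting the epenthetic vowel yields /l/ → /lɪ/, /p/ → /pɪ/.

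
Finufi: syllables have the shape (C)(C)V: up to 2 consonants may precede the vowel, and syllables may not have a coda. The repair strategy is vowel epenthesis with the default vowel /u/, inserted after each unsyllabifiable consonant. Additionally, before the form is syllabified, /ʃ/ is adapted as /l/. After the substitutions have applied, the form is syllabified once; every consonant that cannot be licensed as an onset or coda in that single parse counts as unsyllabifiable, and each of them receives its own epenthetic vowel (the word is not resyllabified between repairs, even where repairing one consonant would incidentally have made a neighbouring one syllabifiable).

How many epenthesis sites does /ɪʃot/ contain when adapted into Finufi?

After substitution the input is /ɪlot/.
The unsyllabifiable consonants are /t/; each receives one epenthetic vowel.

1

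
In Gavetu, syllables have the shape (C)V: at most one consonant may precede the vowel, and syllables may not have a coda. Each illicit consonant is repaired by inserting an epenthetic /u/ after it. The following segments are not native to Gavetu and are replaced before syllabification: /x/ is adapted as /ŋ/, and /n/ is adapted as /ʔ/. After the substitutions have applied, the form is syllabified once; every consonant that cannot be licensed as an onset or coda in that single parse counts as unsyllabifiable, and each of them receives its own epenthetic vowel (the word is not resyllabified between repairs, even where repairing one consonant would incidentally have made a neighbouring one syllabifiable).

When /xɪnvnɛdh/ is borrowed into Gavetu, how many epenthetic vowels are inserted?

After substitution the input is /ŋɪʔvʔɛdh/.
The unsyllabifiable consonants are /ʔ/, /v/, /d/, /h/; each receives one epenthetic vowel.

4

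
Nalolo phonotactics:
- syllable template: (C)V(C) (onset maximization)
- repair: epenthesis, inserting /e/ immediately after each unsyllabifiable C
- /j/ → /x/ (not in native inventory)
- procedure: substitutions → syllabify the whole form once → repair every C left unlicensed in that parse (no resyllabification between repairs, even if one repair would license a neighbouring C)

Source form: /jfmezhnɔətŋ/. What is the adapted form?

Substitution: /j/ → /x/, giving /xfmezhnɔətŋ/.
The consonants /x/, /f/, /h/, /ŋ/ cannot be parsed into a legal (C)V(C) syllable (at most one coda consonant is licensed; onsets are limited to one consonant).
Inserting the epenthetic vowel yields /x/ → /xe/, /f/ → /fe/, /h/ → /he/, /ŋ/ → /ŋe/.

xefemezhenɔətŋe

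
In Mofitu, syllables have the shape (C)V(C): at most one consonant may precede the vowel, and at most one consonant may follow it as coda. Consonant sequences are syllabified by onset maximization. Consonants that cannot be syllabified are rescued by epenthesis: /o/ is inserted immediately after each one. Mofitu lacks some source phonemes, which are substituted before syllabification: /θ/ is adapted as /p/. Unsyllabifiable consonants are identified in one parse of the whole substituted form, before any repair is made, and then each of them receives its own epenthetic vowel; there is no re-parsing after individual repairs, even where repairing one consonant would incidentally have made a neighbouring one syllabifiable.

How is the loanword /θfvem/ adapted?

Substitution: /θ/ → /p/, giving /pfvem/.
The consonants /p/, /f/ cannot be parsed into a legal (C)V(C) syllable (at most one coda consonant is licensed; onsets are limited to one consonant).
Inserting the epenthetic vowel yields /p/ → /po/, /f/ → /fo/.

pofovem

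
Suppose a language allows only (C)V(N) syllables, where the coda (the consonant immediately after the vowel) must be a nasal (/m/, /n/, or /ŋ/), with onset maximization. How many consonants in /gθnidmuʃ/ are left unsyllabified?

Under (C)V(N), the unsyllabifiable consonants are /g/, /θ/, /d/, /ʃ/ (only a nasal (/m/, /n/, or /ŋ/) is licensed in coda position; onsets are limited to one consonant).

4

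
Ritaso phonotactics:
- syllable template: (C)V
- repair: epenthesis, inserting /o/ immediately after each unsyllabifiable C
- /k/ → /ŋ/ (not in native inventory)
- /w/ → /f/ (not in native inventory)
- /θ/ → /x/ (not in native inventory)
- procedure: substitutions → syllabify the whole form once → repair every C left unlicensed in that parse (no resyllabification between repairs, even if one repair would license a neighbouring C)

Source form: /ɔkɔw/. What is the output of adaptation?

ɔŋɔfo

Substitution: /k/ → /ŋ/, /w/ → /f/, giving /ɔŋɔf/.
Syllabifying with onset maximization leaves /f/ stranded (no codas are permitted; onsets are limited to one consonant).
Epenthesis after each stranded consonant: /f/ → /fo/.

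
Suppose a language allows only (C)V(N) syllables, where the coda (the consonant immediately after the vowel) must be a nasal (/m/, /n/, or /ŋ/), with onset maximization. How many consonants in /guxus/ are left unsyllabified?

The consonants /s/ cannot be parsed into a legal (C)V(N) syllable (only a nasal (/m/, /n/, or /ŋ/) is licensed in coda position; onsets are limited to one consonant).

1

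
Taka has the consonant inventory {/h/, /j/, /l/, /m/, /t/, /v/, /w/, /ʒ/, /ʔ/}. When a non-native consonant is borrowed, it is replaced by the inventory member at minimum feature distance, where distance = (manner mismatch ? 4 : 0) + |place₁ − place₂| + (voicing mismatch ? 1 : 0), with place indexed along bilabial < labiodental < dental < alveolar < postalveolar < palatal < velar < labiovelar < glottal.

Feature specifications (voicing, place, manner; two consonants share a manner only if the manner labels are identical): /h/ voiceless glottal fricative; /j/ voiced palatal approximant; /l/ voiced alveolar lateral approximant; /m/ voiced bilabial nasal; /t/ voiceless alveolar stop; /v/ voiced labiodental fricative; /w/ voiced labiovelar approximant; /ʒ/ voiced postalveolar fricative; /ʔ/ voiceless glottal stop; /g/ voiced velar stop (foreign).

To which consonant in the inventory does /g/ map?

/ʔ/ is closest: same manner (stop), place distance 2 (velar→glottal), voicing differs (+1); total 3. Next closest is /t/ at distance 4.

ʔ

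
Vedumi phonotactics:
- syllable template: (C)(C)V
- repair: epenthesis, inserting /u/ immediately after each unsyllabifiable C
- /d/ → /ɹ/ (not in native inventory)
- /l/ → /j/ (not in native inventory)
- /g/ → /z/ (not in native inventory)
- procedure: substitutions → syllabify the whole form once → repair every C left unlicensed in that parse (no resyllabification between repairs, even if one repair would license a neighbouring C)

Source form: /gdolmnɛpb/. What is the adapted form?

zɹojumnɛpubu

Substitution: /g/ → /z/, /d/ → /ɹ/, /l/ → /j/, giving /zɹojmnɛpb/.
Syllabifying with onset maximization leaves /j/, /p/, /b/ stranded (no codas are permitted; onsets may contain at most 2 consonants).
Inserting the epenthetic vowel yields /j/ → /ju/, /p/ → /pu/, /b/ → /bu/.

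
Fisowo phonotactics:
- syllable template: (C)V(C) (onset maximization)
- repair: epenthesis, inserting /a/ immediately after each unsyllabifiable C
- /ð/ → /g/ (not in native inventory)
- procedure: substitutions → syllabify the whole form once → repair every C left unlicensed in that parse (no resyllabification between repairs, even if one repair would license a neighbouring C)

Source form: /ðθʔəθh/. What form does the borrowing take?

gaθaʔəθha

Substitution: /ð/ → /g/, giving /gθʔəθh/.
Syllabifying with onset maximization leaves /g/, /θ/, /h/ stranded (at most one coda consonant is licensed; onsets are limited to one consonant).
Each unlicensed consonant becomes the onset of a new syllable: /g/ → /ga/, /θ/ → /θa/, /h/ → /ha/.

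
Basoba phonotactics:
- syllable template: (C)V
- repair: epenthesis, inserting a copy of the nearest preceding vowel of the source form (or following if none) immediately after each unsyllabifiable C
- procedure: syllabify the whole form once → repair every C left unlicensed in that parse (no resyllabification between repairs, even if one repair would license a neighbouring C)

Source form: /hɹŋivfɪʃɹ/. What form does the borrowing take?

hiɹiŋivifɪʃɪɹɪ

The consonants /h/, /ɹ/, /v/, /ʃ/, /ɹ/ cannot be parsed into a legal (C)V syllable (no codas are permitted; onsets are limited to one consonant).
Epenthesis after each stranded consonant: /h/ → /hi/, /ɹ/ → /ɹi/, /v/ → /vi/, /ʃ/ → /ʃɪ/, /ɹ/ → /ɹɪ/.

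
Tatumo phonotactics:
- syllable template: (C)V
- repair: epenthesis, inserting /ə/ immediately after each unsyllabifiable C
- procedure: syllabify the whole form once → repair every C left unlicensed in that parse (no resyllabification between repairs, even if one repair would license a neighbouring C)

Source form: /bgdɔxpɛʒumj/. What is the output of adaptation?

bəgədɔxəpɛʒuməjə

The consonants /b/, /g/, /x/, /m/, /j/ cannot be parsed into a legal (C)V syllable (no codas are permitted; onsets are limited to one consonant).
Epenthesis after each stranded consonant: /b/ → /bə/, /g/ → /gə/, /x/ → /xə/, /m/ → /mə/, /j/ → /jə/.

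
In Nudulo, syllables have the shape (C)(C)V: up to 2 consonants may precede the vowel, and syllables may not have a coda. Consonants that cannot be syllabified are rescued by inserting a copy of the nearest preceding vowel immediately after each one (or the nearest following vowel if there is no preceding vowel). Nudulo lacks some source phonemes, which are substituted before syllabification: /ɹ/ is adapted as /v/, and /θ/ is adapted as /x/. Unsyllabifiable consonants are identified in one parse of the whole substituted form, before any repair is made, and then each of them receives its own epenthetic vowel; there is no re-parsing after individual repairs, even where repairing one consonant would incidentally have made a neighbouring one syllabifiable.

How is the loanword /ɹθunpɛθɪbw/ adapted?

vxunpɛxɪbɪwɪ

Substitution: /ɹ/ → /v/, /θ/ → /x/, giving /vxunpɛxɪbw/.
Under (C)(C)V, the unsyllabifiable consonants are /b/, /w/ (no codas are permitted; onsets may contain at most 2 consonants).
Each unlicensed consonant becomes the onset of a new syllable: /b/ → /bɪ/, /w/ → /wɪ/.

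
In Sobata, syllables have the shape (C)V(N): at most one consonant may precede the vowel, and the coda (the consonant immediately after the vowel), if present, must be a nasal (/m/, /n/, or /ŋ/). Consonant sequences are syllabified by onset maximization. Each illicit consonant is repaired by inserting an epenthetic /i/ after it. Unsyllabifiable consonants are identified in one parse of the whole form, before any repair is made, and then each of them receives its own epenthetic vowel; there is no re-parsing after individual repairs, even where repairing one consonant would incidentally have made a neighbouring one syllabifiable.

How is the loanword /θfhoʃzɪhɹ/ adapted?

θifihoʃizɪhiɹi

The consonants /θ/, /f/, /ʃ/, /h/, /ɹ/ cannot be parsed into a legal (C)V(N) syllable (only a nasal (/m/, /n/, or /ŋ/) is licensed in coda position; onsets are limited to one consonant).
Each unlicensed consonant becomes the onset of a new syllable: /θ/ → /θi/, /f/ → /fi/, /ʃ/ → /ʃi/, /h/ → /hi/, /ɹ/ → /ɹi/.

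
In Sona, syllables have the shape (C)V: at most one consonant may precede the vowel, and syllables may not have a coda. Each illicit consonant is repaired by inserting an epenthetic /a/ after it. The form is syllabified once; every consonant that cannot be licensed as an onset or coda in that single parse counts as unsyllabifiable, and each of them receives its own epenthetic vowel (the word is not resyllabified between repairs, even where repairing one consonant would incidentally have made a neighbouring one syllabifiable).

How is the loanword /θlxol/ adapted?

θalaxola

The consonants /θ/, /l/, /l/ cannot be parsed into a legal (C)V syllable (no codas are permitted; onsets are limited to one consonant).
Epenthesis after each stranded consonant: /θ/ → /θa/, /l/ → /la/, /l/ → /la/.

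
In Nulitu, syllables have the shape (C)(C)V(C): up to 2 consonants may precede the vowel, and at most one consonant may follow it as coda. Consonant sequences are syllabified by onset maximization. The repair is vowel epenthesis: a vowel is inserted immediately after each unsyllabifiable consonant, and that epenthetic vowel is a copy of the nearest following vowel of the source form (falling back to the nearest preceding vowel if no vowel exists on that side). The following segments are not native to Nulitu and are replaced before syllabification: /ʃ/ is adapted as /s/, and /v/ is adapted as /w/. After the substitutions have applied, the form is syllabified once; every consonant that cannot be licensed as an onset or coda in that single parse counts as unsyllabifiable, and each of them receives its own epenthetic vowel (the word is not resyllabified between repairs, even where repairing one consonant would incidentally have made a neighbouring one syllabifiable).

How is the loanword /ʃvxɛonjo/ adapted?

sɛwxɛonjo

Substitution: /ʃ/ → /s/, /v/ → /w/, giving /swxɛonjo/.
Under (C)(C)V(C), the unsyllabifiable consonants are /s/ (at most one coda consonant is licensed; onsets may contain at most 2 consonants).
Inserting the epenthetic vowel yields /s/ → /sɛ/.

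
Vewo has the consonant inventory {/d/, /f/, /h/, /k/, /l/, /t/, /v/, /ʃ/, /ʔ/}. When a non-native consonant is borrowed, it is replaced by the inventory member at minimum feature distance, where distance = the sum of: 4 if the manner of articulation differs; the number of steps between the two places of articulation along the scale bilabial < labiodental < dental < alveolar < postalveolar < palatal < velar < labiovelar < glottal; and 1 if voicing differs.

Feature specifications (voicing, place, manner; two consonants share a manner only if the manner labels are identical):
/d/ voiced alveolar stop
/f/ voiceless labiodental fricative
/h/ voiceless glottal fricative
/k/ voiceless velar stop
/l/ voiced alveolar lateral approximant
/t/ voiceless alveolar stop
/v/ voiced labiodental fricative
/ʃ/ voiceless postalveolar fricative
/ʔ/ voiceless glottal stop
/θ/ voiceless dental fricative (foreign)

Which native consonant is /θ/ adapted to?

f

/f/ is closest: same manner (fricative), place distance 1 (dental→labiodental), same voicing; total 1. Next closest is /v/ at distance 2.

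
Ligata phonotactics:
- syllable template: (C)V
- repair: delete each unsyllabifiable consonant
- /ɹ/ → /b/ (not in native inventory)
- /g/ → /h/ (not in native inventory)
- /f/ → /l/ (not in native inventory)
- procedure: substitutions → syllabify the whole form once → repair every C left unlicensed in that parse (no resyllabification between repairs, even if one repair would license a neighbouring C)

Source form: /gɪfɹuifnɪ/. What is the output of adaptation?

Substitution: /g/ → /h/, /f/ → /l/, /ɹ/ → /b/, giving /hɪlbuilnɪ/.
Syllabifying with onset maximization leaves /l/, /l/ stranded (no codas are permitted; onsets are limited to one consonant).
Deletion applies to /l/, /l/.

hɪbuinɪ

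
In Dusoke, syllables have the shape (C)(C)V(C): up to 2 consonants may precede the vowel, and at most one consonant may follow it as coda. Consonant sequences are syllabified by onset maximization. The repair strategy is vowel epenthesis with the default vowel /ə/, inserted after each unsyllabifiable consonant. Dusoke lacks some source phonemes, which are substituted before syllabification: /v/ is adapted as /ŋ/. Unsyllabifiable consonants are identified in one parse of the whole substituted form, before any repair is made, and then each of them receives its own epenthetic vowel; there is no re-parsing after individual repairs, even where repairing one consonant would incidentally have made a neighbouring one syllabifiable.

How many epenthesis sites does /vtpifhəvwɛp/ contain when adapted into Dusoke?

1

After substitution the input is /ŋtpifhəŋwɛp/.
The unsyllabifiable consonants are /ŋ/; each receives one epenthetic vowel.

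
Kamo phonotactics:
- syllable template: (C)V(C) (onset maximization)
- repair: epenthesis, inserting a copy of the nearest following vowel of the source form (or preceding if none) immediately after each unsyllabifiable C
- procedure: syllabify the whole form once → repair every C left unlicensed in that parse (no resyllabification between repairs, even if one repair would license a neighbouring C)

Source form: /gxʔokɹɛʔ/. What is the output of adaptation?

Under (C)V(C), the unsyllabifiable consonants are /g/, /x/ (at most one coda consonant is licensed; onsets are limited to one consonant).
Each unlicensed consonant becomes the onset of a new syllable: /g/ → /go/, /x/ → /xo/.

goxoʔokɹɛʔ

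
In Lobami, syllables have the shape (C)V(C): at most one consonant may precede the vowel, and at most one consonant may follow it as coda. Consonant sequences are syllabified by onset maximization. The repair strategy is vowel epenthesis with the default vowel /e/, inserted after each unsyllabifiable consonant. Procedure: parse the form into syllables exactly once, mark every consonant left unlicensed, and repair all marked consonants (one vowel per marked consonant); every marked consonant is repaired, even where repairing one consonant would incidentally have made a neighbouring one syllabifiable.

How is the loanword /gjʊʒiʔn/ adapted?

gejʊʒiʔne

Syllabifying with onset maximization leaves /g/, /n/ stranded (at most one coda consonant is licensed; onsets are limited to one consonant).
Inserting the epenthetic vowel yields /g/ → /ge/, /n/ → /ne/.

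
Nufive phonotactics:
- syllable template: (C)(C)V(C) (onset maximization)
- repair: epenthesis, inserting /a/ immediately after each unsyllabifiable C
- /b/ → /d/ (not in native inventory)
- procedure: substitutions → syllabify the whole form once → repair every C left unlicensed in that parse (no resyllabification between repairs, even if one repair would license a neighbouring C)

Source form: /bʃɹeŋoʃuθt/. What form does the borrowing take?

daʃɹeŋoʃuθta

Substitution: /b/ → /d/, giving /dʃɹeŋoʃuθt/.
Syllabifying with onset maximization leaves /d/, /t/ stranded (at most one coda consonant is licensed; onsets may contain at most 2 consonants).
Epenthesis after each stranded consonant: /d/ → /da/, /t/ → /ta/.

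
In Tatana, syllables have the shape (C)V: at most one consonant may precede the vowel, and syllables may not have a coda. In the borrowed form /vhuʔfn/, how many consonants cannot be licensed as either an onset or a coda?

Under (C)V, the unsyllabifiable consonants are /v/, /ʔ/, /f/, /n/ (no codas are permitted; onsets are limited to one consonant).

4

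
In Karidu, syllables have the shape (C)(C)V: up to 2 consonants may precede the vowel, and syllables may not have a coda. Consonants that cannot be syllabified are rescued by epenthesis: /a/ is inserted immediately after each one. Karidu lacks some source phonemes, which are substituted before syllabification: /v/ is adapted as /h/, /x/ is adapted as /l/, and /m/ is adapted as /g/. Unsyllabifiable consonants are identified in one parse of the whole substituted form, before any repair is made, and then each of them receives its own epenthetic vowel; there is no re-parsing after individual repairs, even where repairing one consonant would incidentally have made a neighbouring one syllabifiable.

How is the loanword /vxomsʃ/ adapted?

Substitution: /v/ → /h/, /x/ → /l/, /m/ → /g/, giving /hlogsʃ/.
Syllabifying with onset maximization leaves /g/, /s/, /ʃ/ stranded (no codas are permitted; onsets may contain at most 2 consonants).
Epenthesis after each stranded consonant: /g/ → /ga/, /s/ → /sa/, /ʃ/ → /ʃa/.

hlogasaʃa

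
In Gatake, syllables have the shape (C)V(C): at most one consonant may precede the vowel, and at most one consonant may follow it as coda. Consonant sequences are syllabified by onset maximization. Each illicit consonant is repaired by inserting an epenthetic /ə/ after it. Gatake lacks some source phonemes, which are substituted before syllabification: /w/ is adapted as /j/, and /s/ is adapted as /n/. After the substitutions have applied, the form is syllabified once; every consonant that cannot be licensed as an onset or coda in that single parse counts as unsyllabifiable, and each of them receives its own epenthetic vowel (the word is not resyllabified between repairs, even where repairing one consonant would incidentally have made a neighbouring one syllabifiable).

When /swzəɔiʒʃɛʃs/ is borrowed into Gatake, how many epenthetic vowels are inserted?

3

After substitution the input is /njzəɔiʒʃɛʃn/.
The unsyllabifiable consonants are /n/, /j/, /n/; each receives one epenthetic vowel.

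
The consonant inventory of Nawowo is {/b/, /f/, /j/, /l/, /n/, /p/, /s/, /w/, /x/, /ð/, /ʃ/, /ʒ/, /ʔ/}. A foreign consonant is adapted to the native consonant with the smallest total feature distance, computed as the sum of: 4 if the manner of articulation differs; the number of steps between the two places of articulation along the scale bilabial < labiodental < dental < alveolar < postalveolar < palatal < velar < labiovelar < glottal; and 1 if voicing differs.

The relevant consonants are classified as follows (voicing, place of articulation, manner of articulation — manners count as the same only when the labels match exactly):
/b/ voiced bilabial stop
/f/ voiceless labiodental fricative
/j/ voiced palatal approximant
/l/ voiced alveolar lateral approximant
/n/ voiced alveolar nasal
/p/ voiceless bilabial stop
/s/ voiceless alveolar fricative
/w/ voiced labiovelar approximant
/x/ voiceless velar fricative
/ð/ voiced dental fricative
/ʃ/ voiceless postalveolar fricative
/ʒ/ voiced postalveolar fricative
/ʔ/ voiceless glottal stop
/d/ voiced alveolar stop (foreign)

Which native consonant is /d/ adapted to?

/b/ is closest: same manner (stop), place distance 3 (alveolar→bilabial), same voicing; total 3. Next closest is /l/ at distance 4.

b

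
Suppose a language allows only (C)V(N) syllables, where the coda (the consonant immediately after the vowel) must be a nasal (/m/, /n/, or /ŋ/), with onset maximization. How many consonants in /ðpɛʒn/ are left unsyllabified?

3

The consonants /ð/, /ʒ/, /n/ cannot be parsed into a legal (C)V(N) syllable (only a nasal (/m/, /n/, or /ŋ/) is licensed in coda position; onsets are limited to one consonant).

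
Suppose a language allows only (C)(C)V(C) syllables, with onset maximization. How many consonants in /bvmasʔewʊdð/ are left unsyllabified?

The consonants /b/, /ð/ cannot be parsed into a legal (C)(C)V(C) syllable (at most one coda consonant is licensed; onsets may contain at most 2 consonants).

2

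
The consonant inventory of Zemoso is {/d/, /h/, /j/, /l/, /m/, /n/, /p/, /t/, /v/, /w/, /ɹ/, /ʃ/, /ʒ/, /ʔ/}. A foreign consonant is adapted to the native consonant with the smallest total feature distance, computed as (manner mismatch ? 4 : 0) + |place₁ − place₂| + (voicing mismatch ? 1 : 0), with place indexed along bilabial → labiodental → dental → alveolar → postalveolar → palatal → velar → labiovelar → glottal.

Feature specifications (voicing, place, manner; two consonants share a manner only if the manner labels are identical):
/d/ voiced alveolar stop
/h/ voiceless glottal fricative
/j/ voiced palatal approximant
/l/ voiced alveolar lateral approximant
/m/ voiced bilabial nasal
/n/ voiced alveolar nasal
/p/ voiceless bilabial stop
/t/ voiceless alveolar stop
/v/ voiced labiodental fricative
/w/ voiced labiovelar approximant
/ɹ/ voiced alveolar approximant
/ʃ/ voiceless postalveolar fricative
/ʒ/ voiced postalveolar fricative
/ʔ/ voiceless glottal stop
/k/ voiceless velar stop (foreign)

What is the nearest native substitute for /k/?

ʔ

/ʔ/ is closest: same manner (stop), place distance 2 (velar→glottal), same voicing; total 2. Next closest is /t/ at distance 3.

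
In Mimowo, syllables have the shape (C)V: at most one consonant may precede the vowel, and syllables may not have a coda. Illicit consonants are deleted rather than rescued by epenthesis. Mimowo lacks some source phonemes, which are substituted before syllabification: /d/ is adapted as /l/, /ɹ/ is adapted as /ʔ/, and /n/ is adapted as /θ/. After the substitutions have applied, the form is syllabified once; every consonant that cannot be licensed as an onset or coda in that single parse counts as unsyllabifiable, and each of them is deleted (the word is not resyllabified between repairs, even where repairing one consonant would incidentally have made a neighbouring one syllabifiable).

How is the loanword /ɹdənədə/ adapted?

Substitution: /ɹ/ → /ʔ/, /d/ → /l/, /n/ → /θ/, giving /ʔləθələ/.
Under (C)V, the unsyllabifiable consonants are /ʔ/ (no codas are permitted; onsets are limited to one consonant).
Each unlicensed consonant is deleted: /ʔ/.

ləθələ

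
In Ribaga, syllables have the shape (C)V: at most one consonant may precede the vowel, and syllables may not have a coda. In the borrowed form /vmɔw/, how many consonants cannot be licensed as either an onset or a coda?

2

The consonants /v/, /w/ cannot be parsed into a legal (C)V syllable (no codas are permitted; onsets are limited to one consonant).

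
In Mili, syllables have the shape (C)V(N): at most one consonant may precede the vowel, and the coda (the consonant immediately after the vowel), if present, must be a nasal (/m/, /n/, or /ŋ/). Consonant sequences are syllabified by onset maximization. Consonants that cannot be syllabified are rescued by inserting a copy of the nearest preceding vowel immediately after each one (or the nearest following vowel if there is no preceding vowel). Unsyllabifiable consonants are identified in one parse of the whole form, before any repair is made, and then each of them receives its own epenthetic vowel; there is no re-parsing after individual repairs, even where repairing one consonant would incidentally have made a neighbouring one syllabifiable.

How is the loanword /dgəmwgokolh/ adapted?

The consonants /d/, /w/, /l/, /h/ cannot be parsed into a legal (C)V(N) syllable (only a nasal (/m/, /n/, or /ŋ/) is licensed in coda position; onsets are limited to one consonant).
Each unlicensed consonant becomes the onset of a new syllable: /d/ → /də/, /w/ → /wə/, /l/ → /lo/, /h/ → /ho/.

dəgəmwəgokoloho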